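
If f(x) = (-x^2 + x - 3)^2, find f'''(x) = 24*x - 12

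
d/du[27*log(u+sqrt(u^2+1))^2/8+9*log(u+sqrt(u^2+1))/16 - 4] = (108*u*log(u + sqrt(u^2 + 1)) + 9*u + 108*sqrt(u^2 + 1)*log(u + sqrt(u^2 + 1)) + 9*sqrt(u^2 + 1))/(16*u^2 + 16*u*sqrt(u^2 + 1) + 16)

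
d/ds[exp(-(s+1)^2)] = (-2*s - 2)*exp(-s^2 - 2*s - 1)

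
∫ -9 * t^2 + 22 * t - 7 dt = -3*t^3 + 11*t^2 - 7*t + C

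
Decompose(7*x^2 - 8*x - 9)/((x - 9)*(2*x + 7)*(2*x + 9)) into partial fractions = 25/(4*(2*x + 9)) - 419/(100*(2*x + 7)) + 18/(25*(x - 9))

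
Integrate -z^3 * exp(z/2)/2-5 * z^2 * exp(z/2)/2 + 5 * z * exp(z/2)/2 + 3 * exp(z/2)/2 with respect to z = (-z^3 + z^2 + z + 1)*exp(z/2) + C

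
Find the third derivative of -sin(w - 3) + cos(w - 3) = sin(w - 3) + cos(w - 3)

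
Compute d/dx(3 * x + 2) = 3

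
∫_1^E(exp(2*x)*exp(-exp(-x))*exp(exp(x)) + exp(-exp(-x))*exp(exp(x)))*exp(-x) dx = -exp(E - exp(-1)) + exp(-exp(-E) + exp(E))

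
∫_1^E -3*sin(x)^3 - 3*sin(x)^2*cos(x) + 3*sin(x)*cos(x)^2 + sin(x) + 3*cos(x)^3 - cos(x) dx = -(cos(1) + sin(1))^3 - sin(E) + (cos(E) + sin(E))^3 + cos(1) + sin(1) - cos(E)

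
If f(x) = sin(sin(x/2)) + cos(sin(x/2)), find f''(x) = -sqrt(2)*(sin(x/2)*cos(sin(x/2) + pi/4) + sin(sin(x/2) + pi/4)*cos(x/2)^2)/4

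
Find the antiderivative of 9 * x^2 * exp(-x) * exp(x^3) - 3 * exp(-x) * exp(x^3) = 3*exp(x*(x^2 - 1)) + C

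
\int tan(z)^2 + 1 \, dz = tan(z) + C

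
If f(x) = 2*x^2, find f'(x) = 4*x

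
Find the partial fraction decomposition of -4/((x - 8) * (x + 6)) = 2/(7*(x + 6)) - 2/(7*(x - 8))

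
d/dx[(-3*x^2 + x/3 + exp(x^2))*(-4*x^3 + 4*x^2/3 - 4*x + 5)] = -8*x^4*exp(x^2) + 60*x^4 + 8*x^3*exp(x^2)/3 - 64*x^3/3 - 20*x^2*exp(x^2) + 112*x^2/3 + 38*x*exp(x^2)/3 - 98*x/3 - 4*exp(x^2) + 5/3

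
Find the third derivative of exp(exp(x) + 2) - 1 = exp(x + exp(x) + 2) + 3*exp(2*x + exp(x) + 2) + exp(3*x + exp(x) + 2)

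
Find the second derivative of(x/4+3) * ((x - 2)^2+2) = 3*x/2 + 4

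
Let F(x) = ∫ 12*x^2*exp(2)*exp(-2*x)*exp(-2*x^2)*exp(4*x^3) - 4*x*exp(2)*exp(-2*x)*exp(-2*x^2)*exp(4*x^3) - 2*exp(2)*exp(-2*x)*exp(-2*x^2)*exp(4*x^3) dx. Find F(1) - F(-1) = -exp(-2) + exp(2)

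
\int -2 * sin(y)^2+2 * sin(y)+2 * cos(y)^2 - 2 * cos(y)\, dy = (sqrt(2)*sin(y + pi/4) - 1)^2 + C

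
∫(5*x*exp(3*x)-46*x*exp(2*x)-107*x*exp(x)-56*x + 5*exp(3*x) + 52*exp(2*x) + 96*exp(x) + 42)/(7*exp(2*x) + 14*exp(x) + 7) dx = ((exp(x) + 1)*(-28*x^2 + 5*x*exp(x) + 42*x + 7)/7 + exp(x))/(exp(x) + 1) + C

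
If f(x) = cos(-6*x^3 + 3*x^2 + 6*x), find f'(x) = 6*(3*x^2 - x - 1)*sin(3*x*(-2*x^2 + x + 2))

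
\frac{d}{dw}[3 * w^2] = 6*w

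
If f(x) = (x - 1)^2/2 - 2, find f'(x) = x - 1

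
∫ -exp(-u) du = exp(-u) + C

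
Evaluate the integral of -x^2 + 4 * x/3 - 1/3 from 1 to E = E*(-exp(2) - 1 + 2*E)/3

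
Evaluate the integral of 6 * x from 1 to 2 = 9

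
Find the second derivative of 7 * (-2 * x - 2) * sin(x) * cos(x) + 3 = 28*x*sin(2*x) - 28*sqrt(2)*cos(2*x + pi/4)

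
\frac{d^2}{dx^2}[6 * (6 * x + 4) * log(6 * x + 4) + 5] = 108/(3*x + 2)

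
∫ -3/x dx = -3*log(3*x) + C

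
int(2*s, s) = s^2 + C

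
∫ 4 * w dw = 2*w^2 + C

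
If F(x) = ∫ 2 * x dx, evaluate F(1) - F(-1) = 0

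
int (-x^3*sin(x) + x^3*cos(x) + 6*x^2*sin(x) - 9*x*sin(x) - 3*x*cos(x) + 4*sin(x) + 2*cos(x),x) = sqrt(2)*(x - 1)^3*sin(x + pi/4) + C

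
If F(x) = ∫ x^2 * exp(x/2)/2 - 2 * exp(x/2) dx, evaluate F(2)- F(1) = -exp(1/2)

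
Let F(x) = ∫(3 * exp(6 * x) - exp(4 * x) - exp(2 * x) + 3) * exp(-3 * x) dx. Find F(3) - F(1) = -(E - exp(-1))^3 - 2*E - 2*exp(-3) + 2*exp(-1) + 2*exp(3) + (-exp(-3) + exp(3))^3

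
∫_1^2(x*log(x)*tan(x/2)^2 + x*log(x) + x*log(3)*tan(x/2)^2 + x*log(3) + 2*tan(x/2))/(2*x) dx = -log(3)*tan(1/2) + log(6)*tan(1)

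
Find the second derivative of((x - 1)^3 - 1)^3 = 72*x^7 - 504*x^6 + 1512*x^5 - 2610*x^4 + 2880*x^3 - 2052*x^2 + 882*x - 180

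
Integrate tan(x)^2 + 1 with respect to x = tan(x) + C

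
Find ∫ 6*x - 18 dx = 3*x^2 - 18*x + C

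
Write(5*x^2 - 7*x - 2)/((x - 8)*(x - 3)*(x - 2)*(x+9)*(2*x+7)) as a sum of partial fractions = -1340/(36179*(2*x + 7)) + 233/(12342*(x + 9)) + 2/(363*(x - 2)) - 11/(390*(x - 3)) + 131/(5865*(x - 8))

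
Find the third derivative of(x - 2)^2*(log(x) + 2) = (2*x^2 + 4*x + 8)/x^3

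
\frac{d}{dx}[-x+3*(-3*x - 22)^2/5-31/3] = 54*x/5 + 391/5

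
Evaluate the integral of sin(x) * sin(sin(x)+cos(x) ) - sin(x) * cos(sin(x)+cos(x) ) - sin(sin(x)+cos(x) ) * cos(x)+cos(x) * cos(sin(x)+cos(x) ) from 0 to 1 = sqrt(2)*(-sin(pi/4 + 1) + sin(pi/4 + sqrt(2)*sin(pi/4 + 1)))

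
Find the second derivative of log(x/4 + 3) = -1/(x^2 + 24*x + 144)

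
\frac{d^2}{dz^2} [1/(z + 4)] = 2/(z^3 + 12*z^2 + 48*z + 64)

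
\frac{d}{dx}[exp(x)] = exp(x)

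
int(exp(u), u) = exp(u) + C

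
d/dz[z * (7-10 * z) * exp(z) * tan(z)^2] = (-20*z^2*tan(z)^2 - 10*z^2*tan(z) - 20*z^2 + 14*z*tan(z)^2 - 13*z*tan(z) + 14*z + 7*tan(z))*exp(z)*tan(z)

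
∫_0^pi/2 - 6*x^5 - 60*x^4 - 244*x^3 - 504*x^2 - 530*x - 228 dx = -(pi/2 + 2)^6 - (pi/2 + 2)^4 - (pi/2 + 2)^2 + 84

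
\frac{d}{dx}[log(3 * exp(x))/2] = 1/2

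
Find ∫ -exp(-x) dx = exp(-x) + C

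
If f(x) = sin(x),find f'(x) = cos(x)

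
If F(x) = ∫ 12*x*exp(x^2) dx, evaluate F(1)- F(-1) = 0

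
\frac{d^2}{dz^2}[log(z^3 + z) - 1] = (-3*z^4 - 1)/(z^6 + 2*z^4 + z^2)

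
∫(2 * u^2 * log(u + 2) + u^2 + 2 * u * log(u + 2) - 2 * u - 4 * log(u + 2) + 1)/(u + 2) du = (u - 1)^2*log(u + 2) + C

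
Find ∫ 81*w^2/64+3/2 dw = 27*w^3/64 + 3*w/2 + C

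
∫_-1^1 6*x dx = 0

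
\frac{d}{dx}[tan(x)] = cos(x)^(-2)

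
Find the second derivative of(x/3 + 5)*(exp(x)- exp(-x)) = (x*exp(2*x) - x + 17*exp(2*x) - 13)*exp(-x)/3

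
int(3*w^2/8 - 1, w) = w^3/8 - w + C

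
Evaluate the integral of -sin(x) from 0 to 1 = -1 + cos(1)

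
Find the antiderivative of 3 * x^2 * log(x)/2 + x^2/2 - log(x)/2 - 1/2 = x*(x^2 - 1)*log(x)/2 + C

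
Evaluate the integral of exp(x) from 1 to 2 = -E + exp(2)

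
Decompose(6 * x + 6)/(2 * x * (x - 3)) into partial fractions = 4/(x - 3) - 1/x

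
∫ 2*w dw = w^2 + C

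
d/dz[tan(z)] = cos(z)^(-2)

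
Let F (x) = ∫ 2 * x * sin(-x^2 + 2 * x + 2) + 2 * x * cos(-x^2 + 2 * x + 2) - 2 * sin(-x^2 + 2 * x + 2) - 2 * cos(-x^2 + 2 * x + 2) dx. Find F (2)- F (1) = -sin(2) + cos(2) + sin(3) - cos(3)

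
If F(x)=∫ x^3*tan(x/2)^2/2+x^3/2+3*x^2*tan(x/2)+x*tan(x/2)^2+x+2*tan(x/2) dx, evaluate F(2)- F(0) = 12*tan(1)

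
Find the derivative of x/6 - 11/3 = 1/6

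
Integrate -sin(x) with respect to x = cos(x) + C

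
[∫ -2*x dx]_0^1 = -1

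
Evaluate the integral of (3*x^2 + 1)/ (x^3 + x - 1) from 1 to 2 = log(9)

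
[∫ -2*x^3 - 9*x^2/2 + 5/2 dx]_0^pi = (1 + pi/2)*(-pi^3 - pi^2 + 1 + 2*pi) - 1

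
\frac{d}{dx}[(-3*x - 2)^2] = 18*x + 12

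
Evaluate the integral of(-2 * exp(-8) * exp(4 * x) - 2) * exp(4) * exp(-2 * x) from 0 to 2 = -exp(4) + exp(-4)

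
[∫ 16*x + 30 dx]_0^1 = 38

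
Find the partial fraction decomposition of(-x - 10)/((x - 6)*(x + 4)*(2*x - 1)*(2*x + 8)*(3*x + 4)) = -351/(15488*(3*x + 4)) + 28/(3267*(2*x - 1)) + 311/(86400*(x + 4)) + 1/(240*(x + 4)^2) - 1/(3025*(x - 6))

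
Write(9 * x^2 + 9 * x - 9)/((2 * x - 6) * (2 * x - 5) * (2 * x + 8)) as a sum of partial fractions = -279/(52*(2*x - 5)) + 99/(364*(x + 4)) + 99/(28*(x - 3))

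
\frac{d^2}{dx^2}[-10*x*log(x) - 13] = -10/x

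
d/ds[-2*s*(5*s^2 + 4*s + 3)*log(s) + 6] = -30*s^2*log(s) - 10*s^2 - 16*s*log(s) - 8*s - 6*log(s) - 6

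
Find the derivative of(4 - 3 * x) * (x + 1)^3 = -12*x^3 - 15*x^2 + 6*x + 9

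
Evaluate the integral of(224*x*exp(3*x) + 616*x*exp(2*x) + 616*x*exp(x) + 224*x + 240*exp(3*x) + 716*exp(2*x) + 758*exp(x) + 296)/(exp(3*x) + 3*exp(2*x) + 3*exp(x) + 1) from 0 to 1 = -495/4 - 4*E/(1 + E) + 7*(-9 + E/(1 + E))^2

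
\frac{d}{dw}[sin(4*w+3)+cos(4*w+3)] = -4*sin(4*w + 3) + 4*cos(4*w + 3)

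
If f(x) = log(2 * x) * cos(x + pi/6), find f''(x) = -(x^2*log(x)*cos(x + pi/6) + x^2*log(2)*cos(x + pi/6) + 2*x*sin(x + pi/6) + cos(x + pi/6))/x^2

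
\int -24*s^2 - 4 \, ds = -8*s^3 - 4*s + C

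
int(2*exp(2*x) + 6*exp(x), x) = (exp(x) + 3)^2 + C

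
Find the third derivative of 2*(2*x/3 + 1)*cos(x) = 4*x*sin(x)/3 + 2*sin(x) - 4*cos(x)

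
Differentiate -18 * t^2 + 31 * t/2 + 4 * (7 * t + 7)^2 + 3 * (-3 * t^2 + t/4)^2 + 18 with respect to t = 108*t^3 - 27*t^2/2 + 2851*t/8 + 815/2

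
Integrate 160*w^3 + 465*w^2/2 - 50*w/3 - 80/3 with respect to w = 40*w^4 + 155*w^3/2 - 25*w^2/3 - 80*w/3 + C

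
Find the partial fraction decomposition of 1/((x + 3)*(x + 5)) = -1/(2*(x + 5)) + 1/(2*(x + 3))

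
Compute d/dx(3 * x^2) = 6*x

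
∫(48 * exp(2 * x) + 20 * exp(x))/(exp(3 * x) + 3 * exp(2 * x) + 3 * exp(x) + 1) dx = 2*(109*exp(2*x) + 50*exp(x) - 10)/(7*(exp(2*x) + 2*exp(x) + 1)) + C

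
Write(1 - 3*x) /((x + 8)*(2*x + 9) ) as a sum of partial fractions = 29/(7*(2*x + 9)) - 25/(7*(x + 8))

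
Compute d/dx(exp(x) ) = exp(x)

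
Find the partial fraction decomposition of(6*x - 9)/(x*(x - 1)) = -3/(x - 1) + 9/x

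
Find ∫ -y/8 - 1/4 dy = -y^2/16 - y/4 + C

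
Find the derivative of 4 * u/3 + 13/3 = 4/3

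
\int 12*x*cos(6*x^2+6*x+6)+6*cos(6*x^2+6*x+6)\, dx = sin(6*(x^2 + x + 1)) + C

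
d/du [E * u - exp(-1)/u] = (u^2*exp(2) + 1)*exp(-1)/u^2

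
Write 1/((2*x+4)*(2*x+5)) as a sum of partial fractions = -1/(2*x + 5) + 1/(2*(x + 2))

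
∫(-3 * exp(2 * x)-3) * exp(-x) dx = -6*sinh(x) + C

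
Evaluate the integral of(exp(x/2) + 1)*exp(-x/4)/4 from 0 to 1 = -exp(-1/4) + exp(1/4)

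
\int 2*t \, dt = t^2 + C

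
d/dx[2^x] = 2^x*log(2)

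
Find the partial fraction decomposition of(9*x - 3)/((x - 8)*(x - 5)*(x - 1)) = 3/(14*(x - 1)) - 7/(2*(x - 5)) + 23/(7*(x - 8))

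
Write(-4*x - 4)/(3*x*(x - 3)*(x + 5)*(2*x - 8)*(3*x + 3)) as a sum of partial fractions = 1/(1620*(x + 5)) + 1/(108*(x - 3)) - 1/(162*(x - 4)) - 1/(270*x)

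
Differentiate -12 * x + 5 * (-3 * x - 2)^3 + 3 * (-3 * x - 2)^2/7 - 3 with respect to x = -405*x^2 - 3726*x/7 - 1308/7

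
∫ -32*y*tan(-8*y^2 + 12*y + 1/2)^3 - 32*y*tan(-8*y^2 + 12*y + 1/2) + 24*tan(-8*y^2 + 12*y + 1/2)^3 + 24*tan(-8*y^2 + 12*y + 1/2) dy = tan(-8*y^2 + 12*y + 1/2)^2 + C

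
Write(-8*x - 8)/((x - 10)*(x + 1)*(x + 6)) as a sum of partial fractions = 1/(2*(x + 6)) - 1/(2*(x - 10))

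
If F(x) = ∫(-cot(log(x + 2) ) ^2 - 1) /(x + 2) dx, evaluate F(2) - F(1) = -cot(log(3)) + cot(log(4))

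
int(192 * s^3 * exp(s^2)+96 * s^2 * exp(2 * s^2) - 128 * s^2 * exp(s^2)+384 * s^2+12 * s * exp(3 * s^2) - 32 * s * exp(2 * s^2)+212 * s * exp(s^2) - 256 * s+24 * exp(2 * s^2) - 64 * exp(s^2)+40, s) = 8*s + 2*(4*s + exp(s^2) - 2)^3 + 4*(4*s + exp(s^2) - 2)^2 + 2*exp(s^2) + C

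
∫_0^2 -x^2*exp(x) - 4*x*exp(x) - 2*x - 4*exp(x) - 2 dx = -10*exp(2) - 6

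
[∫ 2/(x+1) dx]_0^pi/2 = -2*log(3) + 2*log(3 + 3*pi/2)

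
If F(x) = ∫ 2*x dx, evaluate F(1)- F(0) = 1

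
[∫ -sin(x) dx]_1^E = cos(E) - cos(1)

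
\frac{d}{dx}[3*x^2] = 6*x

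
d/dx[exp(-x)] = -exp(-x)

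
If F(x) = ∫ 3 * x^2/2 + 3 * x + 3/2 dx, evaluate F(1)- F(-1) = 4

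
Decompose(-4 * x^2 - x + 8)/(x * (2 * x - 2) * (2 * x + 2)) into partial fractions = 5/(8*(x + 1)) + 3/(8*(x - 1)) - 2/x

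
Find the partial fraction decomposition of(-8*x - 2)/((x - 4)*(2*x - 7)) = 60/(2*x - 7) - 34/(x - 4)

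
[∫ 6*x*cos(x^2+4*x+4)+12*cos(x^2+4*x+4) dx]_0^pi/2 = 3*sin(pi^2/4 + 4) - 3*sin(4)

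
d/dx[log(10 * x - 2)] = 5/(5*x - 1)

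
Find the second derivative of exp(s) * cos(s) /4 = -exp(s)*sin(s)/2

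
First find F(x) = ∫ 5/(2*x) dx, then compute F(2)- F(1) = 5*log(2)/2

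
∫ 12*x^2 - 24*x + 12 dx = 4*x^3 - 12*x^2 + 12*x + C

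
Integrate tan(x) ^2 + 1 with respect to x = tan(x) + C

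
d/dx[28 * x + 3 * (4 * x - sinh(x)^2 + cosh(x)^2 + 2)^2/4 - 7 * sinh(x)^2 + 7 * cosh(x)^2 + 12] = 24*x + 46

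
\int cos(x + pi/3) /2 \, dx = sin(x + pi/3)/2 + C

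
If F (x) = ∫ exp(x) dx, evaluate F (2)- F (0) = -1 + exp(2)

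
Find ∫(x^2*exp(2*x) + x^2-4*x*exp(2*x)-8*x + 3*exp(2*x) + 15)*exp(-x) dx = 2*(x - 3)^2*sinh(x) + C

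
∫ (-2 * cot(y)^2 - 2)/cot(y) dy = 2*log(cot(y)) + C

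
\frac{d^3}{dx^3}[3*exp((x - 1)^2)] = 24*x^3*exp(x^2 - 2*x + 1) - 72*x^2*exp(x^2 - 2*x + 1) + 108*x*exp(x^2 - 2*x + 1) - 60*exp(x^2 - 2*x + 1)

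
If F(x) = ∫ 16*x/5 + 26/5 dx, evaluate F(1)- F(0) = 34/5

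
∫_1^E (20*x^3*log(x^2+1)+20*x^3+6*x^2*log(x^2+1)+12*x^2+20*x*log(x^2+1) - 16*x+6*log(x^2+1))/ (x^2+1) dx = -8*log(2) + 2*(-4 + 3*E + 5*exp(2))*log(1 + exp(2))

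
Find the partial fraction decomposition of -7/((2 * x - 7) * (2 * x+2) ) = -7/(9*(2*x - 7)) + 7/(18*(x + 1))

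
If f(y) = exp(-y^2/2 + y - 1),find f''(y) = (y^2 - 2*y)*exp(-y^2/2 + y - 1)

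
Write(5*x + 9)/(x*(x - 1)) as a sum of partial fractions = 14/(x - 1) - 9/x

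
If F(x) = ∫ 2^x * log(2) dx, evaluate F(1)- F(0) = 1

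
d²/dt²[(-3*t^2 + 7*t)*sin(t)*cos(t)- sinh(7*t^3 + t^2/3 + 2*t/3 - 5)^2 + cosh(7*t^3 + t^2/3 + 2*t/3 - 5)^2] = 6*t^2*sin(2*t) - 14*t*sin(2*t) - 12*t*cos(2*t) - 3*sin(2*t) + 14*cos(2*t)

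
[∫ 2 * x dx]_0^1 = 1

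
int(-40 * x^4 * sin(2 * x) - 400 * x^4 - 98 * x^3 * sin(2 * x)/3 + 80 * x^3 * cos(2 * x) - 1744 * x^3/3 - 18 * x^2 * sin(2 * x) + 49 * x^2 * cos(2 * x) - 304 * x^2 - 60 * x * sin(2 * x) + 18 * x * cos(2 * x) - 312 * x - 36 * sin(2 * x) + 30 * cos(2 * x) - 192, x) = -(4*x + 3)*(4*x - cos(2*x) + 4)*(15*x^3 + x^2 + 6*x + 18)/3 + C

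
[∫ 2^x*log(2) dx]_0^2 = 3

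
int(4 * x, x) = 2*x^2 + C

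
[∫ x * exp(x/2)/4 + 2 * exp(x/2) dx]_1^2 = -7*exp(1/2)/2 + 4*E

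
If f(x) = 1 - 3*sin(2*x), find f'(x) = -6*cos(2*x)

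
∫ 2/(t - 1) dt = 2*log(t - 1) + C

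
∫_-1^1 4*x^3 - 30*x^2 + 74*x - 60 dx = -140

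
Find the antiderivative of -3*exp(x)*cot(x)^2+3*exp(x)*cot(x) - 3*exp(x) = 3*exp(x)*cot(x) + C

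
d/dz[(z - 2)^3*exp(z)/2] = z^3*exp(z)/2 - 3*z^2*exp(z)/2 + 2*exp(z)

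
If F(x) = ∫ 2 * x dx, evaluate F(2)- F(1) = 3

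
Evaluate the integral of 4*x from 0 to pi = 2*pi^2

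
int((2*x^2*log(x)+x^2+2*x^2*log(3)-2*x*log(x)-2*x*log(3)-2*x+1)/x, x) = (x - 1)^2*log(3*x) + C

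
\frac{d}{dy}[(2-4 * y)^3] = -192*y^2 + 192*y - 48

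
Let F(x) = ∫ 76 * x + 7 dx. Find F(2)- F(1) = 121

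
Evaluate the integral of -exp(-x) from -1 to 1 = -E + exp(-1)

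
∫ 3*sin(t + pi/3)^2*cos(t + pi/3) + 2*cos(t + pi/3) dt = (sin(t + pi/3)^2 + 2)*sin(t + pi/3) + C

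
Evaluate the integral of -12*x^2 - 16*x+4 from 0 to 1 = -8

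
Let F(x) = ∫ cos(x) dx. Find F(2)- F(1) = -sin(1) + sin(2)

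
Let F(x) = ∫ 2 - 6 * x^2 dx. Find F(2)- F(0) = -12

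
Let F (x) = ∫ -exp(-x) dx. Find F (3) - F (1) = -exp(-1) + exp(-3)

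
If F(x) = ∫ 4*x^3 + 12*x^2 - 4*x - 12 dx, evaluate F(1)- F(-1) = -16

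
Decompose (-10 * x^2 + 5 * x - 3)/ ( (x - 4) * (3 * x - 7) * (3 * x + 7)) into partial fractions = -311/(399*(3*x + 7)) + 206/(105*(3*x - 7)) - 143/(95*(x - 4))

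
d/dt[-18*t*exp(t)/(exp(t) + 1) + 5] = (-18*t*exp(t) - 18*exp(2*t) - 18*exp(t))/(exp(2*t) + 2*exp(t) + 1)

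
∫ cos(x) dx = sin(x) + C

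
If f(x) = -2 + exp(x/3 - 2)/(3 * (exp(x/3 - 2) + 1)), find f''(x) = (exp(x/3 - 2) - exp(x - 6))/(27*exp(-8)*exp(4*x/3) + 162*exp(-4)*exp(2*x/3) + 108*exp(-2)*exp(x/3) + 108*exp(-6)*exp(x) + 27)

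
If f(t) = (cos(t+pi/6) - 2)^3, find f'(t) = -3*sin(t + pi/6)*cos(t + pi/6)^2 - 12*sin(t + pi/6) + 6*sin(2*t + pi/3)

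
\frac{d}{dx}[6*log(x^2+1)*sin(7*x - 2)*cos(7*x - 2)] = (-42*x^2*log(x^2 + 1)*sin(7*x - 2)^2 + 42*x^2*log(x^2 + 1)*cos(7*x - 2)^2 + 6*x*sin(14*x - 4) - 42*log(x^2 + 1)*sin(7*x - 2)^2 + 42*log(x^2 + 1)*cos(7*x - 2)^2)/(x^2 + 1)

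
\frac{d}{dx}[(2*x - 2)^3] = 24*x^2 - 48*x + 24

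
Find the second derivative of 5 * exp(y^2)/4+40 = 5*y^2*exp(y^2) + 5*exp(y^2)/2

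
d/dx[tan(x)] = cos(x)^(-2)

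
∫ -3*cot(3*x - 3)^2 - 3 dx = cot(3*x - 3) + C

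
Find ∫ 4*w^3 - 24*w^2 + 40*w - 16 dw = w^4 - 8*w^3 + 20*w^2 - 16*w + C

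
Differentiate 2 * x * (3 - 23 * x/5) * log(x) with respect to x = -92*x*log(x)/5 - 46*x/5 + 6*log(x) + 6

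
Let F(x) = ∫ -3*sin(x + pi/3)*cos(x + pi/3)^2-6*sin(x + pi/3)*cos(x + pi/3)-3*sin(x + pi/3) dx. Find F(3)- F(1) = -(cos(1 + pi/3) + 1)^3 + (cos(pi/3 + 3) + 1)^3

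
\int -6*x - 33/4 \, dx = -3*x^2 - 33*x/4 + C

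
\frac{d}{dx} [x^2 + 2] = 2*x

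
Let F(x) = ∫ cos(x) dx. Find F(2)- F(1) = -sin(1) + sin(2)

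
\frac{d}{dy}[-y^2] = -2*y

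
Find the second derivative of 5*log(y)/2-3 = -5/(2*y^2)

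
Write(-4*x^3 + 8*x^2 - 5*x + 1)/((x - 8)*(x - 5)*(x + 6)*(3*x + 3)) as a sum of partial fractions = -169/(330*(x + 6)) + 1/(45*(x + 1)) + 6/(11*(x - 5)) - 25/(18*(x - 8))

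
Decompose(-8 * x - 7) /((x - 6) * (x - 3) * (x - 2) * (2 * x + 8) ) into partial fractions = -5/(168*(x + 4)) - 23/(48*(x - 2)) + 31/(42*(x - 3)) - 11/(48*(x - 6))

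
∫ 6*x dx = 3*x^2 + C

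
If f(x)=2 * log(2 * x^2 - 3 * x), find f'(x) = (8*x - 6)/(2*x^2 - 3*x)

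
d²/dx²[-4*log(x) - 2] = 4/x^2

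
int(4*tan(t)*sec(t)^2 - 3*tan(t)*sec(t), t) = (2*sec(t) - 3)*sec(t) + C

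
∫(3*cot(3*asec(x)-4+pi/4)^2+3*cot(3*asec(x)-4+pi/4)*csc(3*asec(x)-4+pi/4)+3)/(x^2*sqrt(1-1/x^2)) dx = -cot(3*asec(x) - 4 + pi/4) - csc(3*asec(x) - 4 + pi/4) + C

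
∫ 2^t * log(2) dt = 2^t + C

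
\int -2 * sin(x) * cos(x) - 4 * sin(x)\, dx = (cos(x) + 2)^2 + C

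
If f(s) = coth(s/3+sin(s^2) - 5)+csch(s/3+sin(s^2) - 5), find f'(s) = -(2*s*cos(s^2)*cosh(s/3 + sin(s^2) - 5) + 2*s*cos(s^2) + cosh(s/3 + sin(s^2) - 5)/3 + 1/3)/sinh(s/3 + sin(s^2) - 5)^2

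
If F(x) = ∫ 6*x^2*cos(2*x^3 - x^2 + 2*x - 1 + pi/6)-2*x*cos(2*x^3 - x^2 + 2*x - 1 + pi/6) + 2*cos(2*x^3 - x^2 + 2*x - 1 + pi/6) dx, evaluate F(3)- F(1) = -sin(pi/6 + 2) + sin(pi/6 + 50)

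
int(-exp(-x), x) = exp(-x) + C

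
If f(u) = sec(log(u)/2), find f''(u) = (-2*sin(log(u)) - cos(log(u)) + 3)/(2*u^2*(3*cos(log(u)/2) + cos(3*log(u)/2)))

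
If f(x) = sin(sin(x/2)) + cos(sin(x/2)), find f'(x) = sqrt(2)*cos(x/2)*cos(sin(x/2) + pi/4)/2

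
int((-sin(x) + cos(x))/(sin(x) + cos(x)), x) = log(2*sin(x) + 2*cos(x)) + C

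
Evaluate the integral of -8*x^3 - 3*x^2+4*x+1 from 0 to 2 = -30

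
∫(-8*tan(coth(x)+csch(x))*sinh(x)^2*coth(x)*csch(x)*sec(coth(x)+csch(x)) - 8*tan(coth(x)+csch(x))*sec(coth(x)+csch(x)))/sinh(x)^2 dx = 8*sec(coth(x) + csch(x)) + C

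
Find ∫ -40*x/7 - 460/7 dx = -20*x^2/7 - 460*x/7 + C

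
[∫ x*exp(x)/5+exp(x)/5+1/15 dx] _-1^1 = exp(-1)/5 + 2/15 + E/5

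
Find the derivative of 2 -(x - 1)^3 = -3*x^2 + 6*x - 3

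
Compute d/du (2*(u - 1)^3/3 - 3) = 2*u^2 - 4*u + 2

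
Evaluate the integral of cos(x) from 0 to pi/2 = 1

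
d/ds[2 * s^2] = 4*s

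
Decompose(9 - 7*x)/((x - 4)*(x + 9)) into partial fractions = -72/(13*(x + 9)) - 19/(13*(x - 4))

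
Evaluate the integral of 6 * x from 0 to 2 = 12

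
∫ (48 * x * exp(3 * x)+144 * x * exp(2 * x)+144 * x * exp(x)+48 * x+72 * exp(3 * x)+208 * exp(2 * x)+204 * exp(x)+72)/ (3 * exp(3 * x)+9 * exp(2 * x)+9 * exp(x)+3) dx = 8*x^2 + 24*x - 1/cosh(x/2)^2 - 10*exp(2*x)/(3*(exp(x) + 1)^2) + C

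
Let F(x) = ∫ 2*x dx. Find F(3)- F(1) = 8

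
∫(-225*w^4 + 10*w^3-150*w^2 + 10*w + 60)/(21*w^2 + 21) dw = -25*w^3/7 + 5*w^2/21 + 25*w/7 + 5*acot(w)/7 + C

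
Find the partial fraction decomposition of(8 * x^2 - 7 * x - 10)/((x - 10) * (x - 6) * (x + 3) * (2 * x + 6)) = -4609/(27378*(x + 3)) + 83/(234*(x + 3)^2) - 59/(162*(x - 6)) + 90/(169*(x - 10))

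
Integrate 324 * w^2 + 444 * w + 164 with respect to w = 108*w^3 + 222*w^2 + 164*w + C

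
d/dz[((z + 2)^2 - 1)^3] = 6*z^5 + 60*z^4 + 228*z^3 + 408*z^2 + 342*z + 108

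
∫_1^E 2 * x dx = -1 + exp(2)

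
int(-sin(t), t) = cos(t) + C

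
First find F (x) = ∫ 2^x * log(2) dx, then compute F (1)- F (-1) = 3/2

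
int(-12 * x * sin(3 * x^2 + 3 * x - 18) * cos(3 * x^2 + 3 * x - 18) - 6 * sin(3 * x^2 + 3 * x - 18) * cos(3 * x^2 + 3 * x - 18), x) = cos(3*(x^2 + x - 6))^2 + C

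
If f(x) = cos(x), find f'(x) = -sin(x)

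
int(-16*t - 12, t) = -8*t^2 - 12*t + C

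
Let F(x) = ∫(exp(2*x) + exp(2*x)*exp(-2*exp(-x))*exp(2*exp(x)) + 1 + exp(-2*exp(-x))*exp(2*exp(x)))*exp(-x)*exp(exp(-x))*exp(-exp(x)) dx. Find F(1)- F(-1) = -2*exp(-E + exp(-1)) + 2*exp(E - exp(-1))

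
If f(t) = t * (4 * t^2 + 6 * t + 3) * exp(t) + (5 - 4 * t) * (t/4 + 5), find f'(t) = 4*t^3*exp(t) + 18*t^2*exp(t) + 15*t*exp(t) - 2*t + 3*exp(t) - 75/4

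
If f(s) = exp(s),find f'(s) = exp(s)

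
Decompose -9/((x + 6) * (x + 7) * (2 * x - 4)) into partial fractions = -1/(2*(x + 7)) + 9/(16*(x + 6)) - 1/(16*(x - 2))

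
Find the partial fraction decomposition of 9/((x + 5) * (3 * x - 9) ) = -3/(8*(x + 5)) + 3/(8*(x - 3))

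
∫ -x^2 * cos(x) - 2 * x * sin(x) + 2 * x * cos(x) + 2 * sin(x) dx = x*(2 - x)*sin(x) + C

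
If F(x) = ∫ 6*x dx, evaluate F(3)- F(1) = 24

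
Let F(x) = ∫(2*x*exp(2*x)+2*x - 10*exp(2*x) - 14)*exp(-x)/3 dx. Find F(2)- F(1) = -8*exp(2)/3 - 10*exp(-1)/3 + 8*exp(-2)/3 + 10*E/3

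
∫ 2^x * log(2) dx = 2^x + C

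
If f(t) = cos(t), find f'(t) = -sin(t)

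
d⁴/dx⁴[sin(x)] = sin(x)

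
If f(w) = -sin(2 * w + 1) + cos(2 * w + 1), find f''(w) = 4*sin(2*w + 1) - 4*cos(2*w + 1)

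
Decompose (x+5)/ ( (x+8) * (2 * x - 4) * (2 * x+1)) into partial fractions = -3/(25*(2*x + 1)) - 1/(100*(x + 8)) + 7/(100*(x - 2))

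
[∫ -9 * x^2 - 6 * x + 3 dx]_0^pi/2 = -3*pi^3/8 - 3*pi^2/4 + 3*pi/2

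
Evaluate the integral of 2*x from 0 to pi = pi^2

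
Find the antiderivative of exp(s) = exp(s) + C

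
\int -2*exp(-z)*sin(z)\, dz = sqrt(2)*exp(-z)*sin(z + pi/4) + C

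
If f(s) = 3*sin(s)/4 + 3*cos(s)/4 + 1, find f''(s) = -3*sin(s)/4 - 3*cos(s)/4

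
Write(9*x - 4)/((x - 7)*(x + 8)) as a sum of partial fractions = 76/(15*(x + 8)) + 59/(15*(x - 7))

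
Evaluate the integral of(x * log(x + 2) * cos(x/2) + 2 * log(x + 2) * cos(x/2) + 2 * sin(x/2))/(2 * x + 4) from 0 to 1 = log(3)*sin(1/2)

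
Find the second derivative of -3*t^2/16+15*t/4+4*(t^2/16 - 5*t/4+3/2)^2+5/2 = 3*t^2/16 - 15*t/4 + 109/8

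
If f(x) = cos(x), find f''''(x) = cos(x)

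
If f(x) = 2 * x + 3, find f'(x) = 2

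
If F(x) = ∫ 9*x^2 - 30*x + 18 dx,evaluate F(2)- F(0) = 0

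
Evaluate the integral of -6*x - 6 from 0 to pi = 3 - 3*(1 + pi)^2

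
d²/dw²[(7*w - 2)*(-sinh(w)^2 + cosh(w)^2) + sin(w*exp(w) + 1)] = (-w^2*exp(w)*sin(w*exp(w) + 1) - 2*w*exp(w)*sin(w*exp(w) + 1) + w*cos(w*exp(w) + 1) - exp(w)*sin(w*exp(w) + 1) + 2*cos(w*exp(w) + 1))*exp(w)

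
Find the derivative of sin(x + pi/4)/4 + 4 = cos(x + pi/4)/4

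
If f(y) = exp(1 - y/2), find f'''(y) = -exp(1 - y/2)/8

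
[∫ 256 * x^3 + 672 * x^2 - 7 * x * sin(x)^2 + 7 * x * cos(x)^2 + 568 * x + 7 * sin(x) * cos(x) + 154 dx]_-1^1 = 756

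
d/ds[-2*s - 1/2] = -2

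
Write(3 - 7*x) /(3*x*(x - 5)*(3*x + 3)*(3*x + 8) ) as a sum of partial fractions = -13/(184*(3*x + 8)) + 1/(27*(x + 1)) - 16/(3105*(x - 5)) - 1/(120*x)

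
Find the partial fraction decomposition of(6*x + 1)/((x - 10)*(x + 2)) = 11/(12*(x + 2)) + 61/(12*(x - 10))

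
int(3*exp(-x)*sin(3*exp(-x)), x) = cos(3*exp(-x)) + C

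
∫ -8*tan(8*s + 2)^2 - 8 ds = -tan(8*s + 2) + C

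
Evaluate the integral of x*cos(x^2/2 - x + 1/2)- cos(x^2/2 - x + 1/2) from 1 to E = sin((-1 + E)^2/2)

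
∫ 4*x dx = 2*x^2 + C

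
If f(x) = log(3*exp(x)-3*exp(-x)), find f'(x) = (exp(2*x) + 1)/(exp(2*x) - 1)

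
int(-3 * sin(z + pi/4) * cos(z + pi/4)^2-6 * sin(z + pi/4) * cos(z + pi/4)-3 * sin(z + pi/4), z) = (cos(z + pi/4) + 1)^3 + C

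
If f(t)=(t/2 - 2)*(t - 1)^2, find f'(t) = 3*t^2/2 - 6*t + 9/2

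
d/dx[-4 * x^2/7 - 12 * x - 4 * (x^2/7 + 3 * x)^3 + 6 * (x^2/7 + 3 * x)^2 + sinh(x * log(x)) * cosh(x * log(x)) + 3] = -24*x^5/343 - 180*x^4/49 - 3000*x^3/49 - 2160*x^2/7 + 748*x/7 + 2*log(x)*sinh(x*log(x))^2 + log(x) + 2*sinh(x*log(x))^2 - 11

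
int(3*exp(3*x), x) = exp(3*x) + C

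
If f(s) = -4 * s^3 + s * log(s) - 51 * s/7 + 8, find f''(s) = (1 - 24*s^2)/s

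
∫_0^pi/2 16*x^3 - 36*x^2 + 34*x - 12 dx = -4 + (-3*pi/2 + 2 + pi^2/2)^2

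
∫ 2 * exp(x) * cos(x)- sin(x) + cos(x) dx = sqrt(2)*(exp(x) + 1)*sin(x + pi/4) + C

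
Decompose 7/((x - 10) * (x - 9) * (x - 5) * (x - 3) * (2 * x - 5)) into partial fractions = 112/(975*(2*x - 5)) - 1/(12*(x - 3)) + 7/(200*(x - 5)) - 7/(312*(x - 9)) + 1/(75*(x - 10))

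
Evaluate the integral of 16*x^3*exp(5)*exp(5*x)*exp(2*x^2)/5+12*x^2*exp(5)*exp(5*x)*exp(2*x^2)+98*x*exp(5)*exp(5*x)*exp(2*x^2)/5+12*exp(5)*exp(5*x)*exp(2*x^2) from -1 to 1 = -4*exp(2)/5 + 24*exp(12)/5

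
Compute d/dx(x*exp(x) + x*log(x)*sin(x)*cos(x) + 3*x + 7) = x*exp(x) + x*log(x)*cos(2*x) + exp(x) + log(x)*sin(2*x)/2 + sin(2*x)/2 + 3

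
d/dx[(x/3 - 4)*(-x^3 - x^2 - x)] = -4*x^3/3 + 11*x^2 + 22*x/3 + 4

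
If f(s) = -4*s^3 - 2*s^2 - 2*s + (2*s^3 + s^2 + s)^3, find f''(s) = 576*s^7 + 672*s^6 + 756*s^5 + 390*s^4 + 180*s^3 + 36*s^2 - 18*s - 4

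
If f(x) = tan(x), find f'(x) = cos(x)^(-2)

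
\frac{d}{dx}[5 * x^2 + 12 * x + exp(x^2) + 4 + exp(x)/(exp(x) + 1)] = (10*x*exp(2*x) + 20*x*exp(x) + 2*x*exp(x^2) + 4*x*exp(x^2 + x) + 2*x*exp(x^2 + 2*x) + 10*x + 12*exp(2*x) + 25*exp(x) + 12)/(exp(2*x) + 2*exp(x) + 1)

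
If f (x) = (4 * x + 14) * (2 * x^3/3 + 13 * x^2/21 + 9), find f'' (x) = 32*x^2 + 496*x/7 + 52/3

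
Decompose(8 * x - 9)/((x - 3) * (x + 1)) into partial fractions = 17/(4*(x + 1)) + 15/(4*(x - 3))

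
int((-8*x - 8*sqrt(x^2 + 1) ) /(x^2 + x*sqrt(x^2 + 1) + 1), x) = -8*log(x + sqrt(x^2 + 1)) + C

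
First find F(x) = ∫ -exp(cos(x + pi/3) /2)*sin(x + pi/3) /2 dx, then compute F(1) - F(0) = -exp(1/4) + exp(cos(1 + pi/3)/2)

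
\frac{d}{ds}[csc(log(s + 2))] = -cot(log(s + 2))*csc(log(s + 2))/(s + 2)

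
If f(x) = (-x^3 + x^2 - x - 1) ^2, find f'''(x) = 120*x^3 - 120*x^2 + 72*x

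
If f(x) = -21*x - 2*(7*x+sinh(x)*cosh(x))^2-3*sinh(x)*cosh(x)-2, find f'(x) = -56*x*sinh(x)^2 - 224*x - 8*sinh(x)^3*cosh(x) - 6*sinh(x)^2 - 32*sinh(x)*cosh(x) - 24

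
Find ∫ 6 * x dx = 3*x^2 + C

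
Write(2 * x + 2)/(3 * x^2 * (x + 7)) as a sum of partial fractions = -4/(49*(x + 7)) + 4/(49*x) + 2/(21*x^2)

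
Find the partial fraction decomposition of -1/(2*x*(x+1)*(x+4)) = -1/(24*(x + 4)) + 1/(6*(x + 1)) - 1/(8*x)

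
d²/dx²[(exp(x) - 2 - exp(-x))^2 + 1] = (4*exp(4*x) - 4*exp(3*x) + 4*exp(x) + 4)*exp(-2*x)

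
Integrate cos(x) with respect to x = sin(x) + C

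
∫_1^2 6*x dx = 9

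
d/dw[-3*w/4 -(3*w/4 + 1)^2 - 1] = -9*w/8 - 9/4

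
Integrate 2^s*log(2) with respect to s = 2^s + C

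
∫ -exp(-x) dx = exp(-x) + C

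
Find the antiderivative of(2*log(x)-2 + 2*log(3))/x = (log(3*x) - 1)^2 + C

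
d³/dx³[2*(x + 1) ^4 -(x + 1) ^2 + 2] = 48*x + 48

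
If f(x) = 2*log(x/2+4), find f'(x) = 2/(x + 8)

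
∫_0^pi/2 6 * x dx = 3*pi^2/4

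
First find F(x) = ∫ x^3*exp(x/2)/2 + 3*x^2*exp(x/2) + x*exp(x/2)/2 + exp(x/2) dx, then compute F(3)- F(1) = -2*exp(1/2) + 30*exp(3/2)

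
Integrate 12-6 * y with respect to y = -3*y^2 + 12*y + C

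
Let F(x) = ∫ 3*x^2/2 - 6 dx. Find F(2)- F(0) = -8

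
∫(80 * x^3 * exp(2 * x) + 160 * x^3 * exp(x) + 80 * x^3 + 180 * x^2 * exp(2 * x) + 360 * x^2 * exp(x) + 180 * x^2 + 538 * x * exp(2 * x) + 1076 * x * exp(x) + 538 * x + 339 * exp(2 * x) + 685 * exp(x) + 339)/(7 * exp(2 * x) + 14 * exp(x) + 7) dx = ((exp(x) + 1)*(84*x^2 + 129*x + 5*(2*x^2 + 3*x + 7)^2 + 343)/7 + exp(x))/(exp(x) + 1) + C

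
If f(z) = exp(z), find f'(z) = exp(z)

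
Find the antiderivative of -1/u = -log(u) + C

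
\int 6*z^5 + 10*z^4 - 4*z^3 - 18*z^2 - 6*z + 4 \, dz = z^6 + 2*z^5 - z^4 - 6*z^3 - 3*z^2 + 4*z + C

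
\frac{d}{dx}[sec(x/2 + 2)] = tan(x/2 + 2)*sec(x/2 + 2)/2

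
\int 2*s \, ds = s^2 + C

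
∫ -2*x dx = -x^2 + C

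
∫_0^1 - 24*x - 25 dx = -37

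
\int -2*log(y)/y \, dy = -log(y)^2 + C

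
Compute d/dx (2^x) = 2^x*log(2)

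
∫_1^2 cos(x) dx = -sin(1) + sin(2)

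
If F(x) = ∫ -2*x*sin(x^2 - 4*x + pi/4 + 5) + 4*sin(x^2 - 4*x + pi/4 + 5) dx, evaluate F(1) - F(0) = cos(pi/4 + 2) - cos(pi/4 + 5)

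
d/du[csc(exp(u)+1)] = -exp(u)*cot(exp(u) + 1)*csc(exp(u) + 1)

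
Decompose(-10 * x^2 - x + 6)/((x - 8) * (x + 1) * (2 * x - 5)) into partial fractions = 236/(77*(2*x - 5)) - 1/(21*(x + 1)) - 214/(33*(x - 8))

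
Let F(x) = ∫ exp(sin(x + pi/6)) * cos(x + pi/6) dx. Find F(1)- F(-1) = -exp(cos(1 + pi/3)) + exp(sin(pi/6 + 1))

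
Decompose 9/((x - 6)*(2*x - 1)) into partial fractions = -18/(11*(2*x - 1)) + 9/(11*(x - 6))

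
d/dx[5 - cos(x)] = sin(x)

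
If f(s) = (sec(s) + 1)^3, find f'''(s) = 3*(-1 - 8/cos(s) - 3/cos(s)^2 + 24/cos(s)^3 + 20/cos(s)^4)*sin(s)/cos(s)^2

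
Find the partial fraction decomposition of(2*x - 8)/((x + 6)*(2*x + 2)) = 2/(x + 6) - 1/(x + 1)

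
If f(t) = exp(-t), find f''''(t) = exp(-t)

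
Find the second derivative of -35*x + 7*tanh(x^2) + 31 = -14*(4*x^2*sinh(x^2)/cosh(x^2) - 1)/cosh(x^2)^2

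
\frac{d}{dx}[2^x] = 2^x*log(2)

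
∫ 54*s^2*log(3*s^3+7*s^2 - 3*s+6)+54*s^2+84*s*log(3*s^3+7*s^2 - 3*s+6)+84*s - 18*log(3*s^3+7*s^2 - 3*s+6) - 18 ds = 6*(3*s^3 + 7*s^2 - 3*s + 6)*log(3*s^3 + 7*s^2 - 3*s + 6) + C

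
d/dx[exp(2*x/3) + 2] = 2*exp(2*x/3)/3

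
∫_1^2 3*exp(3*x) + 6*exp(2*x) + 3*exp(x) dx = -(1 + E)^3 + (1 + exp(2))^3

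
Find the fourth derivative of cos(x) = cos(x)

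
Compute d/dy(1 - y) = -1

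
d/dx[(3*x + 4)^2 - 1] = 18*x + 24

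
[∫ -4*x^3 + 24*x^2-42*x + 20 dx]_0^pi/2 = -(-2 + pi/2)^4 + 3*(-2 + pi/2)^2 + 4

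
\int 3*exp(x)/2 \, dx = 3*exp(x)/2 + C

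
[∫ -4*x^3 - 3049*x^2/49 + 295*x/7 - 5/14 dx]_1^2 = -292/3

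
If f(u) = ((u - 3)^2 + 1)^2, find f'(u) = 4*u^3 - 36*u^2 + 112*u - 120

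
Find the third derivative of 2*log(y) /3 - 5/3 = 4/(3*y^3)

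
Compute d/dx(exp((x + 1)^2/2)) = x*exp(x^2/2 + x + 1/2) + exp(x^2/2 + x + 1/2)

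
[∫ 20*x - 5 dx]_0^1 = 5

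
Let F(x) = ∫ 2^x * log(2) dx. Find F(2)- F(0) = 3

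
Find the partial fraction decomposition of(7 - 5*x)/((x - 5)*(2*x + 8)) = -3/(2*(x + 4)) - 1/(x - 5)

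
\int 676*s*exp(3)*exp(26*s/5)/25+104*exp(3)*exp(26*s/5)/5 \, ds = (26*s + 15)*exp(26*s/5 + 3)/5 + C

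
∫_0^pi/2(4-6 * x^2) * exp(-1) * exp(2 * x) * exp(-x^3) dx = -2*exp(-1) + 2*exp(-pi^3/8 - 1 + pi)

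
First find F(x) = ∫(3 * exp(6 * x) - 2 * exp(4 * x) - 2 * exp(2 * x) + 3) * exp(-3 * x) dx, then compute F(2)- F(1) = -(E - exp(-1))^3 - E - exp(-2) + exp(-1) + exp(2) + (-exp(-2) + exp(2))^3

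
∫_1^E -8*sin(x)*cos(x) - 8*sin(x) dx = -4*(cos(1) + 1)^2 + 4*(cos(E) + 1)^2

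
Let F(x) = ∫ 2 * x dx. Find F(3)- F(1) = 8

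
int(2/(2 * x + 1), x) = log(4*x + 2) + C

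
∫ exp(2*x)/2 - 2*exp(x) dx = (exp(x) - 4)^2/4 + C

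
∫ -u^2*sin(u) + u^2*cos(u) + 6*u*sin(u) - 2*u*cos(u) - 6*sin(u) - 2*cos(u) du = sqrt(2)*((u - 2)^2 - 2)*sin(u + pi/4) + C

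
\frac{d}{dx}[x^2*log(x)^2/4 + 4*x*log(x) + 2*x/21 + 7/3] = x*log(x)^2/2 + x*log(x)/2 + 4*log(x) + 86/21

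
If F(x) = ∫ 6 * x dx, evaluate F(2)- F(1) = 9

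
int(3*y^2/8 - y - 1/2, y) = y^3/8 - y^2/2 - y/2 + C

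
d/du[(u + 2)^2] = 2*u + 4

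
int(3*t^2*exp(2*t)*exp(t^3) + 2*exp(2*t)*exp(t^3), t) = exp(t*(t^2 + 2)) + C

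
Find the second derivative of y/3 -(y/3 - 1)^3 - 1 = 2/3 - 2*y/9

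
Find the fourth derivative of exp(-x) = exp(-x)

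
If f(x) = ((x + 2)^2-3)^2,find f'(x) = 4*x^3 + 24*x^2 + 36*x + 8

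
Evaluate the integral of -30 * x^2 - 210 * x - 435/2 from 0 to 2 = -935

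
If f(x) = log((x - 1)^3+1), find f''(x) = (-3*x^4 + 12*x^3 - 18*x^2 + 18*x - 9)/(x^6 - 6*x^5 + 15*x^4 - 18*x^3 + 9*x^2)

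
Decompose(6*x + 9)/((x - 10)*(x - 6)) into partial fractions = -45/(4*(x - 6)) + 69/(4*(x - 10))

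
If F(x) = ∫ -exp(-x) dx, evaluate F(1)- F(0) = -1 + exp(-1)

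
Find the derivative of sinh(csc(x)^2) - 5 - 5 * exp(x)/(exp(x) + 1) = -(2*exp(2*x)*cot(x)*cosh(csc(x)^2)*csc(x)^2 + 4*exp(x)*cot(x)*cosh(csc(x)^2)*csc(x)^2 + 5*exp(x) + 2*cot(x)*cosh(csc(x)^2)*csc(x)^2)/(exp(2*x) + 2*exp(x) + 1)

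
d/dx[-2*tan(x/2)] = -1/cos(x/2)^2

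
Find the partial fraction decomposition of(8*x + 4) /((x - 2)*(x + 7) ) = 52/(9*(x + 7)) + 20/(9*(x - 2))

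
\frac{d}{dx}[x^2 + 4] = 2*x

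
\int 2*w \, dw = w^2 + C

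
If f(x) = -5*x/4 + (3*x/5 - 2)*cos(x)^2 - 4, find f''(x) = -6*x*cos(2*x)/5 - 6*sin(2*x)/5 + 4*cos(2*x)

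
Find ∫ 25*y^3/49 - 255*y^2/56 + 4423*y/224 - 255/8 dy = 25*y^4/196 - 85*y^3/56 + 4423*y^2/448 - 255*y/8 + C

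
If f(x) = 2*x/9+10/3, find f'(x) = 2/9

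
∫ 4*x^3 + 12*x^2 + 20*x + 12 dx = x^4 + 4*x^3 + 10*x^2 + 12*x + C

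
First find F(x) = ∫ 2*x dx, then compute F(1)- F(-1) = 0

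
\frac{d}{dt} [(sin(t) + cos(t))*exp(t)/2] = exp(t)*cos(t)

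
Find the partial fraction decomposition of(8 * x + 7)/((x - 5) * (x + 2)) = 9/(7*(x + 2)) + 47/(7*(x - 5))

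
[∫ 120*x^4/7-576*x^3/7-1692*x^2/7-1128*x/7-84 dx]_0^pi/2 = 3*(-5 - pi + pi^2/14)*(4 + 2*pi + pi^2 + pi^3/2) + 60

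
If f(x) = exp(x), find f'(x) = exp(x)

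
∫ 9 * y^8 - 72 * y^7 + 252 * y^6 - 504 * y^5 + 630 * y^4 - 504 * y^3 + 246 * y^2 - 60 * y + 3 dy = y^9 - 9*y^8 + 36*y^7 - 84*y^6 + 126*y^5 - 126*y^4 + 82*y^3 - 30*y^2 + 3*y + C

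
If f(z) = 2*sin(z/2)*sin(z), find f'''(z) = sin(z/2)/8 - 27*sin(3*z/2)/8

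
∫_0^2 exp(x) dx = -1 + exp(2)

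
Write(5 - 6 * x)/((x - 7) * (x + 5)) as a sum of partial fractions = -35/(12*(x + 5)) - 37/(12*(x - 7))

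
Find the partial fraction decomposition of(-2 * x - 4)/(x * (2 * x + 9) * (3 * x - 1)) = -42/(29*(3*x - 1)) + 20/(261*(2*x + 9)) + 4/(9*x)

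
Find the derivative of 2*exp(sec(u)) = 2*exp(sec(u))*tan(u)*sec(u)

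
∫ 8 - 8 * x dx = -4*x^2 + 8*x + C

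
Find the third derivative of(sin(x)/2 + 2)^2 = -2*(sin(x) + 1)*cos(x)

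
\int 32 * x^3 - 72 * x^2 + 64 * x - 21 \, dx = 8*x^4 - 24*x^3 + 32*x^2 - 21*x + C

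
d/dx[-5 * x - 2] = -5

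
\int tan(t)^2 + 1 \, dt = tan(t) + C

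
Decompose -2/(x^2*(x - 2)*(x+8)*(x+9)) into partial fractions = -2/(891*(x + 9)) + 1/(320*(x + 8)) - 1/(220*(x - 2)) + 19/(5184*x) + 1/(72*x^2)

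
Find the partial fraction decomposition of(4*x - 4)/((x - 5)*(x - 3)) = -4/(x - 3) + 8/(x - 5)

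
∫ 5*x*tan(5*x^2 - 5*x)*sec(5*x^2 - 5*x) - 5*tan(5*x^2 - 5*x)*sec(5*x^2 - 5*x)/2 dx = sec(5*x*(x - 1))/2 + C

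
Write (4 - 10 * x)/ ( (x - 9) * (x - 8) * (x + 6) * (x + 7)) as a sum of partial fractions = -37/(120*(x + 7)) + 32/(105*(x + 6)) + 38/(105*(x - 8)) - 43/(120*(x - 9))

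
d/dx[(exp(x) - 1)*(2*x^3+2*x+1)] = 2*x^3*exp(x) + 6*x^2*exp(x) - 6*x^2 + 2*x*exp(x) + 3*exp(x) - 2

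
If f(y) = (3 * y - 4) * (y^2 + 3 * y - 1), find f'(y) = 9*y^2 + 10*y - 15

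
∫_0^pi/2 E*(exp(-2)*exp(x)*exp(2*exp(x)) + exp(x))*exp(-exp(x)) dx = -exp(1 - exp(pi/2)) + exp(-1 + exp(pi/2))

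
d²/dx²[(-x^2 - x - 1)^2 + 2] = 12*x^2 + 12*x + 6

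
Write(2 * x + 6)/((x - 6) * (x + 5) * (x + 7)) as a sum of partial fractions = -4/(13*(x + 7)) + 2/(11*(x + 5)) + 18/(143*(x - 6))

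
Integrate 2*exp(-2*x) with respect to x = -exp(-2*x) + C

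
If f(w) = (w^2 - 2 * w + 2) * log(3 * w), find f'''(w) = (2*w^2 + 2*w + 4)/w^3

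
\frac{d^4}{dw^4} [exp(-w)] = exp(-w)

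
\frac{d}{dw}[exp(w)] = exp(w)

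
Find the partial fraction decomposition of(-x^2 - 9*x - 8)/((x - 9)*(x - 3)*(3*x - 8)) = -352/(19*(3*x - 8)) + 22/(3*(x - 3)) - 85/(57*(x - 9))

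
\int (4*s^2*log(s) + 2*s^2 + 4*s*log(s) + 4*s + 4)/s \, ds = 2*(s^2 + 2*s + 2)*log(s) + C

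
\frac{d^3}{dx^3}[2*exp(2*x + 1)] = 16*exp(2*x + 1)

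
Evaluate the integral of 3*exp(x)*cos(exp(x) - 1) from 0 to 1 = -3*sin(1 - E)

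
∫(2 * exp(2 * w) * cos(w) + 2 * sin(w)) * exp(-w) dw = 2*sqrt(2)*sin(w + pi/4)*sinh(w) + C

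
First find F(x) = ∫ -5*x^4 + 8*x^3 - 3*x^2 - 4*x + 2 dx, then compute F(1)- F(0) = 0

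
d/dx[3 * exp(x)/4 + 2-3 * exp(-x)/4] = (3*exp(2*x) + 3)*exp(-x)/4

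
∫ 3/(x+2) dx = 3*log(x + 2) + C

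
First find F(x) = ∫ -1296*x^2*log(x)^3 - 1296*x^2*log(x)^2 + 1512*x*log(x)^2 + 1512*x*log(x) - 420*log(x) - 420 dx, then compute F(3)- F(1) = -2*(-3 + 18*log(3))^3 - 81 + 36*log(3) + 3*(-3 + 18*log(3))^2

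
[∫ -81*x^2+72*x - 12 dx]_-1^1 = -78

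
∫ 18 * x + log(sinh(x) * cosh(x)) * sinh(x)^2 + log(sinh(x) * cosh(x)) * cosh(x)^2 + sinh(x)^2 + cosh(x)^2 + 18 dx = 9*(x + 1)^2 + log(sinh(2*x)/2)*sinh(2*x)/2 + C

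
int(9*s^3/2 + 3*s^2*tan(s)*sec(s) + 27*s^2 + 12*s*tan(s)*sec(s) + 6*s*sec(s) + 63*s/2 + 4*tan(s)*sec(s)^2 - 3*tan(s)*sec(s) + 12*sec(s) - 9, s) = -9*s^2/4 - 9*s + (3*s^2 + 12*s + 4*sec(s))^2/8 - 3*sec(s) + C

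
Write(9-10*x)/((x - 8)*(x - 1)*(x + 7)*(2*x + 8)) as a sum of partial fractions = -79/(720*(x + 7)) + 49/(360*(x + 4)) + 1/(560*(x - 1)) - 71/(2520*(x - 8))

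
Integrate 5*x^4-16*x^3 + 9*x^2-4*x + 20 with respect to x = x^5 - 4*x^4 + 3*x^3 - 2*x^2 + 20*x + C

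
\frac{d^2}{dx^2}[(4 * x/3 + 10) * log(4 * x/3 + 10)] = 8/(6*x + 45)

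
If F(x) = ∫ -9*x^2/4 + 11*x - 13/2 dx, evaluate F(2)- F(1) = 19/4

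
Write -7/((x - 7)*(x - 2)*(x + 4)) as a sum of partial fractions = -7/(66*(x + 4)) + 7/(30*(x - 2)) - 7/(55*(x - 7))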